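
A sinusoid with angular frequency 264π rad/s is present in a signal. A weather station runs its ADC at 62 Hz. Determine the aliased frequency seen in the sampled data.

8 Hz

ω = 264π rad/s → f = ω/(2π) = 132 Hz.
132 Hz mod fs = 8 Hz.
8 Hz ≤ fs/2 = 31 Hz, appears at 8 Hz.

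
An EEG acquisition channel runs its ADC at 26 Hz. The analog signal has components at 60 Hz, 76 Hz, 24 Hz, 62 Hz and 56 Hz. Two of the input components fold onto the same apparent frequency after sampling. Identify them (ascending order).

fs/2 = 13 Hz.
60 Hz mod fs = 8 Hz.
8 Hz ≤ fs/2 = 13 Hz, appears at 8 Hz.
76 Hz mod fs = 24 Hz.
24 Hz > fs/2 = 13 Hz, folds to fs − 24 Hz = 2 Hz.
24 Hz > fs/2 = 13 Hz, folds to fs − 24 Hz = 2 Hz.
62 Hz mod fs = 10 Hz.
10 Hz ≤ fs/2 = 13 Hz, appears at 10 Hz.
56 Hz mod fs = 4 Hz.
4 Hz ≤ fs/2 = 13 Hz, appears at 4 Hz.
24 Hz and 76 Hz both map to 2 Hz.

24 Hz, 76 Hz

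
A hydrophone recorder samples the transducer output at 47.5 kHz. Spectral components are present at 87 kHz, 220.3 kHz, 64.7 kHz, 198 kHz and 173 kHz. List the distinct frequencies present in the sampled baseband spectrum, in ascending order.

8 kHz, 17 kHz, 17.2 kHz

fs/2 = 23.75 kHz.
87 kHz mod fs = 39.5 kHz.
39.5 kHz > fs/2 = 23.75 kHz, folds to fs − 39.5 kHz = 8 kHz.
220.3 kHz mod fs = 30.3 kHz.
30.3 kHz > fs/2 = 23.75 kHz, folds to fs − 30.3 kHz = 17.2 kHz.
64.7 kHz mod fs = 17.2 kHz.
17.2 kHz ≤ fs/2 = 23.75 kHz, appears at 17.2 kHz.
198 kHz mod fs = 8 kHz.
8 kHz ≤ fs/2 = 23.75 kHz, appears at 8 kHz.
173 kHz mod fs = 30.5 kHz.
30.5 kHz > fs/2 = 23.75 kHz, folds to fs − 30.5 kHz = 17 kHz.
Distinct values: {8 kHz, 17 kHz, 17.2 kHz}.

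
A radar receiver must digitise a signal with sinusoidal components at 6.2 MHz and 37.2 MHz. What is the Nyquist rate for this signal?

74.4 MHz

Highest-frequency component: 37.2 MHz.
Nyquist rate = 2 × 37.2 MHz = 74.4 MHz.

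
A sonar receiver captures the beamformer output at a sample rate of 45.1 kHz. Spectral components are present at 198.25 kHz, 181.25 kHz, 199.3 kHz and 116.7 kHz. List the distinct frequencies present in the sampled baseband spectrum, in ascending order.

0.85 kHz, 17.85 kHz, 18.6 kHz, 18.9 kHz

fs/2 = 22.55 kHz.
198.25 kHz mod fs = 17.85 kHz.
17.85 kHz ≤ fs/2 = 22.55 kHz, appears at 17.85 kHz.
181.25 kHz mod fs = 0.85 kHz.
0.85 kHz ≤ fs/2 = 22.55 kHz, appears at 0.85 kHz.
199.3 kHz mod fs = 18.9 kHz.
18.9 kHz ≤ fs/2 = 22.55 kHz, appears at 18.9 kHz.
116.7 kHz mod fs = 26.5 kHz.
26.5 kHz > fs/2 = 22.55 kHz, folds to fs − 26.5 kHz = 18.6 kHz.
Distinct values: {0.85 kHz, 17.85 kHz, 18.6 kHz, 18.9 kHz}.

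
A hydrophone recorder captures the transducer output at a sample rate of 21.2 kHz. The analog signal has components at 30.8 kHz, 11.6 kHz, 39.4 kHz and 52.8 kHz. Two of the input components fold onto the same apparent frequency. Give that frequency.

fs/2 = 10.6 kHz.
30.8 kHz mod fs = 9.6 kHz.
9.6 kHz ≤ fs/2 = 10.6 kHz, appears at 9.6 kHz.
11.6 kHz > fs/2 = 10.6 kHz, folds to fs − 11.6 kHz = 9.6 kHz.
39.4 kHz mod fs = 18.2 kHz.
18.2 kHz > fs/2 = 10.6 kHz, folds to fs − 18.2 kHz = 3 kHz.
52.8 kHz mod fs = 10.4 kHz.
10.4 kHz ≤ fs/2 = 10.6 kHz, appears at 10.4 kHz.
11.6 kHz and 30.8 kHz both map to 9.6 kHz.

9.6 kHz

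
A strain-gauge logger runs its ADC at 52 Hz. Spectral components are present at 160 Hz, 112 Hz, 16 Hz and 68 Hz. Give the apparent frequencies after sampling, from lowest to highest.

4 Hz, 8 Hz, 16 Hz

fs/2 = 26 Hz.
160 Hz mod fs = 4 Hz.
4 Hz ≤ fs/2 = 26 Hz, appears at 4 Hz.
112 Hz mod fs = 8 Hz.
8 Hz ≤ fs/2 = 26 Hz, appears at 8 Hz.
16 Hz ≤ fs/2 = 26 Hz, passes unchanged.
68 Hz mod fs = 16 Hz.
16 Hz ≤ fs/2 = 26 Hz, appears at 16 Hz.
Distinct values: {4 Hz, 8 Hz, 16 Hz}.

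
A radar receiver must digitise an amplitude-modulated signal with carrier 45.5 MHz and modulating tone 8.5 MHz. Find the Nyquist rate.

AM sidebands sit at fc ± fm = 37 MHz and 54 MHz.
Highest-frequency component: 54 MHz.
Nyquist rate = 2 × 54 MHz = 108 MHz.

108 MHz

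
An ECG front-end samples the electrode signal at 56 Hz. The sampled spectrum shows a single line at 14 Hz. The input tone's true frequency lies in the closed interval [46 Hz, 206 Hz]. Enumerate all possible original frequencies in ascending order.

70 Hz, 98 Hz, 126 Hz, 154 Hz, 182 Hz

Frequencies that alias to 14 Hz are k·fs ± 14 Hz for integer k ≥ 0.
k=0: 14 Hz.
k=1: 42 Hz, 70 Hz.
k=2: 98 Hz, 126 Hz.
k=3: 154 Hz, 182 Hz.
k=4: 210 Hz, 238 Hz.
Within [46 Hz, 206 Hz]: 70 Hz, 98 Hz, 126 Hz, 154 Hz, 182 Hz.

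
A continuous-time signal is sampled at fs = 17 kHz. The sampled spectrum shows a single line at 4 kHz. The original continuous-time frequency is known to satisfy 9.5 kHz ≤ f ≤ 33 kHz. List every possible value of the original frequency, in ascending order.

13 kHz, 21 kHz, 30 kHz

Frequencies that alias to 4 kHz are k·fs ± 4 kHz for integer k ≥ 0.
k=0: 4 kHz.
k=1: 13 kHz, 21 kHz.
k=2: 30 kHz, 38 kHz.
k=3: 47 kHz, 55 kHz.
Within [9.5 kHz, 33 kHz]: 13 kHz, 21 kHz, 30 kHz.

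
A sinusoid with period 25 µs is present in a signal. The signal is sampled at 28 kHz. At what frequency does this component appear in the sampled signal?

T = 25 µs → f = 1/T = 40 kHz.
40 kHz mod fs = 12 kHz.
12 kHz ≤ fs/2 = 14 kHz, appears at 12 kHz.

12 kHz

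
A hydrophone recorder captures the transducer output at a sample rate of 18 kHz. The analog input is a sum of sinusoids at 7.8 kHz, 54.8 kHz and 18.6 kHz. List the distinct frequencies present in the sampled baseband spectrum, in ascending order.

0.6 kHz, 0.8 kHz, 7.8 kHz

fs/2 = 9 kHz.
7.8 kHz ≤ fs/2 = 9 kHz, passes unchanged.
54.8 kHz mod fs = 0.8 kHz.
0.8 kHz ≤ fs/2 = 9 kHz, appears at 0.8 kHz.
18.6 kHz mod fs = 0.6 kHz.
0.6 kHz ≤ fs/2 = 9 kHz, appears at 0.6 kHz.
Distinct values: {0.6 kHz, 0.8 kHz, 7.8 kHz}.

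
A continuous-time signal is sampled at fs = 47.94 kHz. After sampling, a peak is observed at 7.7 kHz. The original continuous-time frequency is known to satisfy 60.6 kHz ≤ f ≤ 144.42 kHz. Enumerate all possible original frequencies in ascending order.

88.18 kHz, 103.58 kHz, 136.12 kHz

Frequencies that alias to 7.7 kHz are k·fs ± 7.7 kHz for integer k ≥ 0.
k=0: 7.7 kHz.
k=1: 40.24 kHz, 55.64 kHz.
k=2: 88.18 kHz, 103.58 kHz.
k=3: 136.12 kHz, 151.52 kHz.
k=4: 184.06 kHz, 199.46 kHz.
Within [60.6 kHz, 144.42 kHz]: 88.18 kHz, 103.58 kHz, 136.12 kHz.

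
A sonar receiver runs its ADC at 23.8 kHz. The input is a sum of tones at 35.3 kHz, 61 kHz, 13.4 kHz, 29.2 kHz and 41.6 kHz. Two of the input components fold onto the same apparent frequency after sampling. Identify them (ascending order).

13.4 kHz, 61 kHz

fs/2 = 11.9 kHz.
35.3 kHz mod fs = 11.5 kHz.
11.5 kHz ≤ fs/2 = 11.9 kHz, appears at 11.5 kHz.
61 kHz mod fs = 13.4 kHz.
13.4 kHz > fs/2 = 11.9 kHz, folds to fs − 13.4 kHz = 10.4 kHz.
13.4 kHz > fs/2 = 11.9 kHz, folds to fs − 13.4 kHz = 10.4 kHz.
29.2 kHz mod fs = 5.4 kHz.
5.4 kHz ≤ fs/2 = 11.9 kHz, appears at 5.4 kHz.
41.6 kHz mod fs = 17.8 kHz.
17.8 kHz > fs/2 = 11.9 kHz, folds to fs − 17.8 kHz = 6 kHz.
13.4 kHz and 61 kHz both map to 10.4 kHz.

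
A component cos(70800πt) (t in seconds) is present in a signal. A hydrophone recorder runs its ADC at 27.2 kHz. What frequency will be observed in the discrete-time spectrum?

ω = 70800π rad/s → f = ω/(2π) = 35400 Hz = 35.4 kHz.
35.4 kHz mod fs = 8.2 kHz.
8.2 kHz ≤ fs/2 = 13.6 kHz, appears at 8.2 kHz.

8.2 kHz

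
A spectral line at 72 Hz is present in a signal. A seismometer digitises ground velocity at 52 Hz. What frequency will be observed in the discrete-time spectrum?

20 Hz

72 Hz mod fs = 20 Hz.
20 Hz ≤ fs/2 = 26 Hz, appears at 20 Hz.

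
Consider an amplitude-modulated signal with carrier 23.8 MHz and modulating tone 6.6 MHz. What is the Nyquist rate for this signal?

AM sidebands sit at fc ± fm = 17.2 MHz and 30.4 MHz.
Highest-frequency component: 30.4 MHz.
Nyquist rate = 2 × 30.4 MHz = 60.8 MHz.

60.8 MHz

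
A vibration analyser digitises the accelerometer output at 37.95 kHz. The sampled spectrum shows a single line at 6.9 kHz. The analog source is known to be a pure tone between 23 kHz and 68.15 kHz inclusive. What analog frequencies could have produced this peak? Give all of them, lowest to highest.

31.05 kHz, 44.85 kHz

Frequencies that alias to 6.9 kHz are k·fs ± 6.9 kHz for integer k ≥ 0.
k=0: 6.9 kHz.
k=1: 31.05 kHz, 44.85 kHz.
k=2: 69 kHz, 82.8 kHz.
Within [23 kHz, 68.15 kHz]: 31.05 kHz, 44.85 kHz.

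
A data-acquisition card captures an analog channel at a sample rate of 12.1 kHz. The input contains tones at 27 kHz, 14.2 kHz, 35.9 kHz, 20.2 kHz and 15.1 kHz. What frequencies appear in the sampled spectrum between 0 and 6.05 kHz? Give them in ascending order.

0.4 kHz, 2.1 kHz, 2.8 kHz, 3 kHz, 4 kHz

fs/2 = 6.05 kHz.
27 kHz mod fs = 2.8 kHz.
2.8 kHz ≤ fs/2 = 6.05 kHz, appears at 2.8 kHz.
14.2 kHz mod fs = 2.1 kHz.
2.1 kHz ≤ fs/2 = 6.05 kHz, appears at 2.1 kHz.
35.9 kHz mod fs = 11.7 kHz.
11.7 kHz > fs/2 = 6.05 kHz, folds to fs − 11.7 kHz = 0.4 kHz.
20.2 kHz mod fs = 8.1 kHz.
8.1 kHz > fs/2 = 6.05 kHz, folds to fs − 8.1 kHz = 4 kHz.
15.1 kHz mod fs = 3 kHz.
3 kHz ≤ fs/2 = 6.05 kHz, appears at 3 kHz.
Distinct values: {0.4 kHz, 2.1 kHz, 2.8 kHz, 3 kHz, 4 kHz}.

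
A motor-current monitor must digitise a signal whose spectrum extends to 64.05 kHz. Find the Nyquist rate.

128.1 kHz

Nyquist rate = 2 × 64.05 kHz = 128.1 kHz.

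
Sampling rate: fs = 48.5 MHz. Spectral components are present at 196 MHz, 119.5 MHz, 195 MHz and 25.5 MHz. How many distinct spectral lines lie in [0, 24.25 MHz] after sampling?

fs/2 = 24.25 MHz.
196 MHz mod fs = 2 MHz.
2 MHz ≤ fs/2 = 24.25 MHz, appears at 2 MHz.
119.5 MHz mod fs = 22.5 MHz.
22.5 MHz ≤ fs/2 = 24.25 MHz, appears at 22.5 MHz.
195 MHz mod fs = 1 MHz.
1 MHz ≤ fs/2 = 24.25 MHz, appears at 1 MHz.
25.5 MHz > fs/2 = 24.25 MHz, folds to fs − 25.5 MHz = 23 MHz.
Distinct values: {1 MHz, 2 MHz, 22.5 MHz, 23 MHz} → 4.

4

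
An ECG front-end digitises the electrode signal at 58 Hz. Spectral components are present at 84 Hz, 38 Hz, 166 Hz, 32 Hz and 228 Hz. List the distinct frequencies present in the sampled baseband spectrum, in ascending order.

4 Hz, 8 Hz, 20 Hz, 26 Hz

fs/2 = 29 Hz.
84 Hz mod fs = 26 Hz.
26 Hz ≤ fs/2 = 29 Hz, appears at 26 Hz.
38 Hz > fs/2 = 29 Hz, folds to fs − 38 Hz = 20 Hz.
166 Hz mod fs = 50 Hz.
50 Hz > fs/2 = 29 Hz, folds to fs − 50 Hz = 8 Hz.
32 Hz > fs/2 = 29 Hz, folds to fs − 32 Hz = 26 Hz.
228 Hz mod fs = 54 Hz.
54 Hz > fs/2 = 29 Hz, folds to fs − 54 Hz = 4 Hz.
Distinct values: {4 Hz, 8 Hz, 20 Hz, 26 Hz}.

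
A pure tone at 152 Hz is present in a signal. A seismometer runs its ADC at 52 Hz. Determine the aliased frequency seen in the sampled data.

4 Hz

152 Hz mod fs = 48 Hz.
48 Hz > fs/2 = 26 Hz, folds to fs − 48 Hz = 4 Hz.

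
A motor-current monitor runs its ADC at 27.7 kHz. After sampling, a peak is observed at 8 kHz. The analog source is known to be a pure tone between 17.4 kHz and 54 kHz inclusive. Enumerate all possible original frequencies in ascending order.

Frequencies that alias to 8 kHz are k·fs ± 8 kHz for integer k ≥ 0.
k=0: 8 kHz.
k=1: 19.7 kHz, 35.7 kHz.
k=2: 47.4 kHz, 63.4 kHz.
k=3: 75.1 kHz, 91.1 kHz.
Within [17.4 kHz, 54 kHz]: 19.7 kHz, 35.7 kHz, 47.4 kHz.

19.7 kHz, 35.7 kHz, 47.4 kHz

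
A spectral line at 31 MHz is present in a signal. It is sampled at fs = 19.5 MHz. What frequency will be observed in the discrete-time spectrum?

8 MHz

31 MHz mod fs = 11.5 MHz.
11.5 MHz > fs/2 = 9.75 MHz, folds to fs − 11.5 MHz = 8 MHz.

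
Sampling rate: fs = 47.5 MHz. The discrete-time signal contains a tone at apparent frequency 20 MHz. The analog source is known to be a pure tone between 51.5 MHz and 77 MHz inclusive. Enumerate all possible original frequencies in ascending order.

Frequencies that alias to 20 MHz are k·fs ± 20 MHz for integer k ≥ 0.
k=0: 20 MHz.
k=1: 27.5 MHz, 67.5 MHz.
k=2: 75 MHz, 115 MHz.
k=3: 122.5 MHz, 162.5 MHz.
Within [51.5 MHz, 77 MHz]: 67.5 MHz, 75 MHz.

67.5 MHz, 75 MHz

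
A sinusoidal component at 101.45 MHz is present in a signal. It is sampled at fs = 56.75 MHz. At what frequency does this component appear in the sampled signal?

12.05 MHz

101.45 MHz mod fs = 44.7 MHz.
44.7 MHz > fs/2 = 28.375 MHz, folds to fs − 44.7 MHz = 12.05 MHz.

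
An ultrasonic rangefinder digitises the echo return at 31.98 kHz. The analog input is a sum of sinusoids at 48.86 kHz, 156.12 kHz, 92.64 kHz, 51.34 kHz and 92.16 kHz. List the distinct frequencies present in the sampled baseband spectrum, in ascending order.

3.3 kHz, 3.78 kHz, 12.62 kHz, 15.1 kHz

fs/2 = 15.99 kHz.
48.86 kHz mod fs = 16.88 kHz.
16.88 kHz > fs/2 = 15.99 kHz, folds to fs − 16.88 kHz = 15.1 kHz.
156.12 kHz mod fs = 28.2 kHz.
28.2 kHz > fs/2 = 15.99 kHz, folds to fs − 28.2 kHz = 3.78 kHz.
92.64 kHz mod fs = 28.68 kHz.
28.68 kHz > fs/2 = 15.99 kHz, folds to fs − 28.68 kHz = 3.3 kHz.
51.34 kHz mod fs = 19.36 kHz.
19.36 kHz > fs/2 = 15.99 kHz, folds to fs − 19.36 kHz = 12.62 kHz.
92.16 kHz mod fs = 28.2 kHz.
28.2 kHz > fs/2 = 15.99 kHz, folds to fs − 28.2 kHz = 3.78 kHz.
Distinct values: {3.3 kHz, 3.78 kHz, 12.62 kHz, 15.1 kHz}.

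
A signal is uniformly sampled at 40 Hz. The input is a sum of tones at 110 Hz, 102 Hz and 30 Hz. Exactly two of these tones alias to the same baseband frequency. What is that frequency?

10 Hz

fs/2 = 20 Hz.
110 Hz mod fs = 30 Hz.
30 Hz > fs/2 = 20 Hz, folds to fs − 30 Hz = 10 Hz.
102 Hz mod fs = 22 Hz.
22 Hz > fs/2 = 20 Hz, folds to fs − 22 Hz = 18 Hz.
30 Hz > fs/2 = 20 Hz, folds to fs − 30 Hz = 10 Hz.
30 Hz and 110 Hz both map to 10 Hz.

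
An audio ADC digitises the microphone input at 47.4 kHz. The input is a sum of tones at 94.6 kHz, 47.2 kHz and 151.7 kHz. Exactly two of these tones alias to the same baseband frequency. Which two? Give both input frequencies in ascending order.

47.2 kHz, 94.6 kHz

fs/2 = 23.7 kHz.
94.6 kHz mod fs = 47.2 kHz.
47.2 kHz > fs/2 = 23.7 kHz, folds to fs − 47.2 kHz = 0.2 kHz.
47.2 kHz > fs/2 = 23.7 kHz, folds to fs − 47.2 kHz = 0.2 kHz.
151.7 kHz mod fs = 9.5 kHz.
9.5 kHz ≤ fs/2 = 23.7 kHz, appears at 9.5 kHz.
47.2 kHz and 94.6 kHz both map to 0.2 kHz.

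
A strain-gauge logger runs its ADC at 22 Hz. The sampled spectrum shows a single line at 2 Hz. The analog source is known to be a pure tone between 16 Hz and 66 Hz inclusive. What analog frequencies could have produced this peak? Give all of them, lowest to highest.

20 Hz, 24 Hz, 42 Hz, 46 Hz, 64 Hz

Frequencies that alias to 2 Hz are k·fs ± 2 Hz for integer k ≥ 0.
k=0: 2 Hz.
k=1: 20 Hz, 24 Hz.
k=2: 42 Hz, 46 Hz.
k=3: 64 Hz, 68 Hz.
k=4: 86 Hz, 90 Hz.
Within [16 Hz, 66 Hz]: 20 Hz, 24 Hz, 42 Hz, 46 Hz, 64 Hz.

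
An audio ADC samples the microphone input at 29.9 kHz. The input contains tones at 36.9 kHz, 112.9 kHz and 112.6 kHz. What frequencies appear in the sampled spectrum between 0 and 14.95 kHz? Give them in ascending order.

fs/2 = 14.95 kHz.
36.9 kHz mod fs = 7 kHz.
7 kHz ≤ fs/2 = 14.95 kHz, appears at 7 kHz.
112.9 kHz mod fs = 23.2 kHz.
23.2 kHz > fs/2 = 14.95 kHz, folds to fs − 23.2 kHz = 6.7 kHz.
112.6 kHz mod fs = 22.9 kHz.
22.9 kHz > fs/2 = 14.95 kHz, folds to fs − 22.9 kHz = 7 kHz.
Distinct values: {6.7 kHz, 7 kHz}.

6.7 kHz, 7 kHz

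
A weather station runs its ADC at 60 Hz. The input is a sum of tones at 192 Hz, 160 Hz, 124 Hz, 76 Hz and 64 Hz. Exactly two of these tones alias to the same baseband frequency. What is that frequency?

fs/2 = 30 Hz.
192 Hz mod fs = 12 Hz.
12 Hz ≤ fs/2 = 30 Hz, appears at 12 Hz.
160 Hz mod fs = 40 Hz.
40 Hz > fs/2 = 30 Hz, folds to fs − 40 Hz = 20 Hz.
124 Hz mod fs = 4 Hz.
4 Hz ≤ fs/2 = 30 Hz, appears at 4 Hz.
76 Hz mod fs = 16 Hz.
16 Hz ≤ fs/2 = 30 Hz, appears at 16 Hz.
64 Hz mod fs = 4 Hz.
4 Hz ≤ fs/2 = 30 Hz, appears at 4 Hz.
64 Hz and 124 Hz both map to 4 Hz.

4 Hz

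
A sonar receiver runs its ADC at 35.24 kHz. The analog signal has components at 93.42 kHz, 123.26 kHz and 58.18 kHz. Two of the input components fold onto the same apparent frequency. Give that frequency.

12.3 kHz

fs/2 = 17.62 kHz.
93.42 kHz mod fs = 22.94 kHz.
22.94 kHz > fs/2 = 17.62 kHz, folds to fs − 22.94 kHz = 12.3 kHz.
123.26 kHz mod fs = 17.54 kHz.
17.54 kHz ≤ fs/2 = 17.62 kHz, appears at 17.54 kHz.
58.18 kHz mod fs = 22.94 kHz.
22.94 kHz > fs/2 = 17.62 kHz, folds to fs − 22.94 kHz = 12.3 kHz.
58.18 kHz and 93.42 kHz both map to 12.3 kHz.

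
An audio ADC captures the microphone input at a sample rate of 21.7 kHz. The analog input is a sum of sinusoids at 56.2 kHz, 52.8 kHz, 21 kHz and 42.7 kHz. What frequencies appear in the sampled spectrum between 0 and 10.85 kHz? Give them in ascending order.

0.7 kHz, 8.9 kHz, 9.4 kHz

fs/2 = 10.85 kHz.
56.2 kHz mod fs = 12.8 kHz.
12.8 kHz > fs/2 = 10.85 kHz, folds to fs − 12.8 kHz = 8.9 kHz.
52.8 kHz mod fs = 9.4 kHz.
9.4 kHz ≤ fs/2 = 10.85 kHz, appears at 9.4 kHz.
21 kHz > fs/2 = 10.85 kHz, folds to fs − 21 kHz = 0.7 kHz.
42.7 kHz mod fs = 21 kHz.
21 kHz > fs/2 = 10.85 kHz, folds to fs − 21 kHz = 0.7 kHz.
Distinct values: {0.7 kHz, 8.9 kHz, 9.4 kHz}.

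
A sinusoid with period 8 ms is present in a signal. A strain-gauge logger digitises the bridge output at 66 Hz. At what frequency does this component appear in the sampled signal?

7 Hz

T = 8 ms → f = 1/T = 125 Hz.
125 Hz mod fs = 59 Hz.
59 Hz > fs/2 = 33 Hz, folds to fs − 59 Hz = 7 Hz.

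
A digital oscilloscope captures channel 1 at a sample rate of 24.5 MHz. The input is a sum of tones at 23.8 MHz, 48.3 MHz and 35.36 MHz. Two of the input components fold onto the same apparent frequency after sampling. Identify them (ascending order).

23.8 MHz, 48.3 MHz

fs/2 = 12.25 MHz.
23.8 MHz > fs/2 = 12.25 MHz, folds to fs − 23.8 MHz = 0.7 MHz.
48.3 MHz mod fs = 23.8 MHz.
23.8 MHz > fs/2 = 12.25 MHz, folds to fs − 23.8 MHz = 0.7 MHz.
35.36 MHz mod fs = 10.86 MHz.
10.86 MHz ≤ fs/2 = 12.25 MHz, appears at 10.86 MHz.
23.8 MHz and 48.3 MHz both map to 0.7 MHz.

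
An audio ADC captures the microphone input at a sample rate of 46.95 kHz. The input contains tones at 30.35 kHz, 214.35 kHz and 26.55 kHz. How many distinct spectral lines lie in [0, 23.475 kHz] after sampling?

2

fs/2 = 23.475 kHz.
30.35 kHz > fs/2 = 23.475 kHz, folds to fs − 30.35 kHz = 16.6 kHz.
214.35 kHz mod fs = 26.55 kHz.
26.55 kHz > fs/2 = 23.475 kHz, folds to fs − 26.55 kHz = 20.4 kHz.
26.55 kHz > fs/2 = 23.475 kHz, folds to fs − 26.55 kHz = 20.4 kHz.
Distinct values: {16.6 kHz, 20.4 kHz} → 2.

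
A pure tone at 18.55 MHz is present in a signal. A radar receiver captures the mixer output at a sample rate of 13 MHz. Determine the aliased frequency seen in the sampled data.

5.55 MHz

18.55 MHz mod fs = 5.55 MHz.
5.55 MHz ≤ fs/2 = 6.5 MHz, appears at 5.55 MHz.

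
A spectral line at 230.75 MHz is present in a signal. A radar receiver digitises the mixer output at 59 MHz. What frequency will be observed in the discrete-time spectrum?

5.25 MHz

230.75 MHz mod fs = 53.75 MHz.
53.75 MHz > fs/2 = 29.5 MHz, folds to fs − 53.75 MHz = 5.25 MHz.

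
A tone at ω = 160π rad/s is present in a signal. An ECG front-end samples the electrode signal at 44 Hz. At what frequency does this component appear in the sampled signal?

ω = 160π rad/s → f = ω/(2π) = 80 Hz.
80 Hz mod fs = 36 Hz.
36 Hz > fs/2 = 22 Hz, folds to fs − 36 Hz = 8 Hz.

8 Hz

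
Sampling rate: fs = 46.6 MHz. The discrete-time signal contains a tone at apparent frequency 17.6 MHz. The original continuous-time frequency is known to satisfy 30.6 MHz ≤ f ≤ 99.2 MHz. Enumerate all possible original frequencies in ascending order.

Frequencies that alias to 17.6 MHz are k·fs ± 17.6 MHz for integer k ≥ 0.
k=0: 17.6 MHz.
k=1: 29 MHz, 64.2 MHz.
k=2: 75.6 MHz, 110.8 MHz.
k=3: 122.2 MHz, 157.4 MHz.
Within [30.6 MHz, 99.2 MHz]: 64.2 MHz, 75.6 MHz.

64.2 MHz, 75.6 MHz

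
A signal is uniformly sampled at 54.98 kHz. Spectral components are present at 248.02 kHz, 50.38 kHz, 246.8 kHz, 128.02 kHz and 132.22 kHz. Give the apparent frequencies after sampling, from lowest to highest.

4.6 kHz, 18.06 kHz, 22.26 kHz, 26.88 kHz

fs/2 = 27.49 kHz.
248.02 kHz mod fs = 28.1 kHz.
28.1 kHz > fs/2 = 27.49 kHz, folds to fs − 28.1 kHz = 26.88 kHz.
50.38 kHz > fs/2 = 27.49 kHz, folds to fs − 50.38 kHz = 4.6 kHz.
246.8 kHz mod fs = 26.88 kHz.
26.88 kHz ≤ fs/2 = 27.49 kHz, appears at 26.88 kHz.
128.02 kHz mod fs = 18.06 kHz.
18.06 kHz ≤ fs/2 = 27.49 kHz, appears at 18.06 kHz.
132.22 kHz mod fs = 22.26 kHz.
22.26 kHz ≤ fs/2 = 27.49 kHz, appears at 22.26 kHz.
Distinct values: {4.6 kHz, 18.06 kHz, 22.26 kHz, 26.88 kHz}.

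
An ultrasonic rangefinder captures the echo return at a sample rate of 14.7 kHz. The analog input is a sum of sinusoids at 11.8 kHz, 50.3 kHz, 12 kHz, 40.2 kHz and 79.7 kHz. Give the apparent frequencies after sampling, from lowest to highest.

fs/2 = 7.35 kHz.
11.8 kHz > fs/2 = 7.35 kHz, folds to fs − 11.8 kHz = 2.9 kHz.
50.3 kHz mod fs = 6.2 kHz.
6.2 kHz ≤ fs/2 = 7.35 kHz, appears at 6.2 kHz.
12 kHz > fs/2 = 7.35 kHz, folds to fs − 12 kHz = 2.7 kHz.
40.2 kHz mod fs = 10.8 kHz.
10.8 kHz > fs/2 = 7.35 kHz, folds to fs − 10.8 kHz = 3.9 kHz.
79.7 kHz mod fs = 6.2 kHz.
6.2 kHz ≤ fs/2 = 7.35 kHz, appears at 6.2 kHz.
Distinct values: {2.7 kHz, 2.9 kHz, 3.9 kHz, 6.2 kHz}.

2.7 kHz, 2.9 kHz, 3.9 kHz, 6.2 kHz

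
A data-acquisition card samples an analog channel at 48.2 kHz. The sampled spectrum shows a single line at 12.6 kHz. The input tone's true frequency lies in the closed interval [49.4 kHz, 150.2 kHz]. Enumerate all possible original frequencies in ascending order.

Frequencies that alias to 12.6 kHz are k·fs ± 12.6 kHz for integer k ≥ 0.
k=0: 12.6 kHz.
k=1: 35.6 kHz, 60.8 kHz.
k=2: 83.8 kHz, 109 kHz.
k=3: 132 kHz, 157.2 kHz.
k=4: 180.2 kHz, 205.4 kHz.
Within [49.4 kHz, 150.2 kHz]: 60.8 kHz, 83.8 kHz, 109 kHz, 132 kHz.

60.8 kHz, 83.8 kHz, 109 kHz, 132 kHz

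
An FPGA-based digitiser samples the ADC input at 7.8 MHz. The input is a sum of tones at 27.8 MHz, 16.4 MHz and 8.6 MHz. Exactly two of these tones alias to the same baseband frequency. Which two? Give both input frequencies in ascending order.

8.6 MHz, 16.4 MHz

fs/2 = 3.9 MHz.
27.8 MHz mod fs = 4.4 MHz.
4.4 MHz > fs/2 = 3.9 MHz, folds to fs − 4.4 MHz = 3.4 MHz.
16.4 MHz mod fs = 0.8 MHz.
0.8 MHz ≤ fs/2 = 3.9 MHz, appears at 0.8 MHz.
8.6 MHz mod fs = 0.8 MHz.
0.8 MHz ≤ fs/2 = 3.9 MHz, appears at 0.8 MHz.
8.6 MHz and 16.4 MHz both map to 0.8 MHz.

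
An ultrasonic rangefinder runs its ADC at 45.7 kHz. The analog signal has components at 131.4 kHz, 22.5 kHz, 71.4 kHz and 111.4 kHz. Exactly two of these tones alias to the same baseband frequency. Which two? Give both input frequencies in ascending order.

71.4 kHz, 111.4 kHz

fs/2 = 22.85 kHz.
131.4 kHz mod fs = 40 kHz.
40 kHz > fs/2 = 22.85 kHz, folds to fs − 40 kHz = 5.7 kHz.
22.5 kHz ≤ fs/2 = 22.85 kHz, passes unchanged.
71.4 kHz mod fs = 25.7 kHz.
25.7 kHz > fs/2 = 22.85 kHz, folds to fs − 25.7 kHz = 20 kHz.
111.4 kHz mod fs = 20 kHz.
20 kHz ≤ fs/2 = 22.85 kHz, appears at 20 kHz.
71.4 kHz and 111.4 kHz both map to 20 kHz.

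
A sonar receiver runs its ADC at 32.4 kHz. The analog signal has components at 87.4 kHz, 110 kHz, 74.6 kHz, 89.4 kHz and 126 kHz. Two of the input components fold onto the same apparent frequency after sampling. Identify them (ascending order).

fs/2 = 16.2 kHz.
87.4 kHz mod fs = 22.6 kHz.
22.6 kHz > fs/2 = 16.2 kHz, folds to fs − 22.6 kHz = 9.8 kHz.
110 kHz mod fs = 12.8 kHz.
12.8 kHz ≤ fs/2 = 16.2 kHz, appears at 12.8 kHz.
74.6 kHz mod fs = 9.8 kHz.
9.8 kHz ≤ fs/2 = 16.2 kHz, appears at 9.8 kHz.
89.4 kHz mod fs = 24.6 kHz.
24.6 kHz > fs/2 = 16.2 kHz, folds to fs − 24.6 kHz = 7.8 kHz.
126 kHz mod fs = 28.8 kHz.
28.8 kHz > fs/2 = 16.2 kHz, folds to fs − 28.8 kHz = 3.6 kHz.
74.6 kHz and 87.4 kHz both map to 9.8 kHz.

74.6 kHz, 87.4 kHz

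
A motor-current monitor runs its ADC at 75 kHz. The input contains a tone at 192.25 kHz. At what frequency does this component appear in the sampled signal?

32.75 kHz

192.25 kHz mod fs = 42.25 kHz.
42.25 kHz > fs/2 = 37.5 kHz, folds to fs − 42.25 kHz = 32.75 kHz.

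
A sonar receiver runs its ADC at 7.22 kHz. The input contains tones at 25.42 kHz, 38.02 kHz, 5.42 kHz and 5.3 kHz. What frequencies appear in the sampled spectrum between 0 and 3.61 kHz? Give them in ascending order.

1.8 kHz, 1.92 kHz, 3.46 kHz

fs/2 = 3.61 kHz.
25.42 kHz mod fs = 3.76 kHz.
3.76 kHz > fs/2 = 3.61 kHz, folds to fs − 3.76 kHz = 3.46 kHz.
38.02 kHz mod fs = 1.92 kHz.
1.92 kHz ≤ fs/2 = 3.61 kHz, appears at 1.92 kHz.
5.42 kHz > fs/2 = 3.61 kHz, folds to fs − 5.42 kHz = 1.8 kHz.
5.3 kHz > fs/2 = 3.61 kHz, folds to fs − 5.3 kHz = 1.92 kHz.
Distinct values: {1.8 kHz, 1.92 kHz, 3.46 kHz}.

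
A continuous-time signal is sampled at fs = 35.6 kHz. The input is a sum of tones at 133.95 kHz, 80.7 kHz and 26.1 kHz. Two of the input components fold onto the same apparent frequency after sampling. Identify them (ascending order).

fs/2 = 17.8 kHz.
133.95 kHz mod fs = 27.15 kHz.
27.15 kHz > fs/2 = 17.8 kHz, folds to fs − 27.15 kHz = 8.45 kHz.
80.7 kHz mod fs = 9.5 kHz.
9.5 kHz ≤ fs/2 = 17.8 kHz, appears at 9.5 kHz.
26.1 kHz > fs/2 = 17.8 kHz, folds to fs − 26.1 kHz = 9.5 kHz.
26.1 kHz and 80.7 kHz both map to 9.5 kHz.

26.1 kHz, 80.7 kHz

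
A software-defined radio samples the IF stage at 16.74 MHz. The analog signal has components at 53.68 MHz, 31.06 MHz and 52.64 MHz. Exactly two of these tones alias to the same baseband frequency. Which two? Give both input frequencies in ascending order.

31.06 MHz, 52.64 MHz

fs/2 = 8.37 MHz.
53.68 MHz mod fs = 3.46 MHz.
3.46 MHz ≤ fs/2 = 8.37 MHz, appears at 3.46 MHz.
31.06 MHz mod fs = 14.32 MHz.
14.32 MHz > fs/2 = 8.37 MHz, folds to fs − 14.32 MHz = 2.42 MHz.
52.64 MHz mod fs = 2.42 MHz.
2.42 MHz ≤ fs/2 = 8.37 MHz, appears at 2.42 MHz.
31.06 MHz and 52.64 MHz both map to 2.42 MHz.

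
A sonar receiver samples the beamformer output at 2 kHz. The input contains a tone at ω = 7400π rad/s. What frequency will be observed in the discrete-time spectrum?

0.3 kHz

ω = 7400π rad/s → f = ω/(2π) = 3700 Hz = 3.7 kHz.
3.7 kHz mod fs = 1.7 kHz.
1.7 kHz > fs/2 = 1 kHz, folds to fs − 1.7 kHz = 0.3 kHz.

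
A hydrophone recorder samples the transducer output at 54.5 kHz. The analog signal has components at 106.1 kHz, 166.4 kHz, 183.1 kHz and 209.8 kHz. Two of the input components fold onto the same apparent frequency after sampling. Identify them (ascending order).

106.1 kHz, 166.4 kHz

fs/2 = 27.25 kHz.
106.1 kHz mod fs = 51.6 kHz.
51.6 kHz > fs/2 = 27.25 kHz, folds to fs − 51.6 kHz = 2.9 kHz.
166.4 kHz mod fs = 2.9 kHz.
2.9 kHz ≤ fs/2 = 27.25 kHz, appears at 2.9 kHz.
183.1 kHz mod fs = 19.6 kHz.
19.6 kHz ≤ fs/2 = 27.25 kHz, appears at 19.6 kHz.
209.8 kHz mod fs = 46.3 kHz.
46.3 kHz > fs/2 = 27.25 kHz, folds to fs − 46.3 kHz = 8.2 kHz.
106.1 kHz and 166.4 kHz both map to 2.9 kHz.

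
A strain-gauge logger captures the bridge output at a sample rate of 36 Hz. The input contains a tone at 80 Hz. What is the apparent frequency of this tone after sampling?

80 Hz mod fs = 8 Hz.
8 Hz ≤ fs/2 = 18 Hz, appears at 8 Hz.

8 Hz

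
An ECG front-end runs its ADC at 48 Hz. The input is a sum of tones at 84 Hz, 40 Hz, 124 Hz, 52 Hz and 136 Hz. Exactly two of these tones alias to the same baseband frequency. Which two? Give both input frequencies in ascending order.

fs/2 = 24 Hz.
84 Hz mod fs = 36 Hz.
36 Hz > fs/2 = 24 Hz, folds to fs − 36 Hz = 12 Hz.
40 Hz > fs/2 = 24 Hz, folds to fs − 40 Hz = 8 Hz.
124 Hz mod fs = 28 Hz.
28 Hz > fs/2 = 24 Hz, folds to fs − 28 Hz = 20 Hz.
52 Hz mod fs = 4 Hz.
4 Hz ≤ fs/2 = 24 Hz, appears at 4 Hz.
136 Hz mod fs = 40 Hz.
40 Hz > fs/2 = 24 Hz, folds to fs − 40 Hz = 8 Hz.
40 Hz and 136 Hz both map to 8 Hz.

40 Hz, 136 Hz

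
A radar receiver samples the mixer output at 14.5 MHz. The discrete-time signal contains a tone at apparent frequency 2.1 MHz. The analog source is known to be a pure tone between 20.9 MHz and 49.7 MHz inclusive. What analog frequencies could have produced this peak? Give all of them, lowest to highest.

Frequencies that alias to 2.1 MHz are k·fs ± 2.1 MHz for integer k ≥ 0.
k=0: 2.1 MHz.
k=1: 12.4 MHz, 16.6 MHz.
k=2: 26.9 MHz, 31.1 MHz.
k=3: 41.4 MHz, 45.6 MHz.
k=4: 55.9 MHz, 60.1 MHz.
Within [20.9 MHz, 49.7 MHz]: 26.9 MHz, 31.1 MHz, 41.4 MHz, 45.6 MHz.

26.9 MHz, 31.1 MHz, 41.4 MHz, 45.6 MHz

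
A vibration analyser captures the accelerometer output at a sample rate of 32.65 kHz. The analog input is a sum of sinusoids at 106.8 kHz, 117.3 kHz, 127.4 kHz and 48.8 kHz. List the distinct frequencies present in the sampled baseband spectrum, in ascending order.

3.2 kHz, 8.85 kHz, 13.3 kHz, 16.15 kHz

fs/2 = 16.325 kHz.
106.8 kHz mod fs = 8.85 kHz.
8.85 kHz ≤ fs/2 = 16.325 kHz, appears at 8.85 kHz.
117.3 kHz mod fs = 19.35 kHz.
19.35 kHz > fs/2 = 16.325 kHz, folds to fs − 19.35 kHz = 13.3 kHz.
127.4 kHz mod fs = 29.45 kHz.
29.45 kHz > fs/2 = 16.325 kHz, folds to fs − 29.45 kHz = 3.2 kHz.
48.8 kHz mod fs = 16.15 kHz.
16.15 kHz ≤ fs/2 = 16.325 kHz, appears at 16.15 kHz.
Distinct values: {3.2 kHz, 8.85 kHz, 13.3 kHz, 16.15 kHz}.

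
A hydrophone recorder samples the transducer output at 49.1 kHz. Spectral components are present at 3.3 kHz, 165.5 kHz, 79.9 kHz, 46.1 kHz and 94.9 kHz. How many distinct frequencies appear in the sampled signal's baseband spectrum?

4

fs/2 = 24.55 kHz.
3.3 kHz ≤ fs/2 = 24.55 kHz, passes unchanged.
165.5 kHz mod fs = 18.2 kHz.
18.2 kHz ≤ fs/2 = 24.55 kHz, appears at 18.2 kHz.
79.9 kHz mod fs = 30.8 kHz.
30.8 kHz > fs/2 = 24.55 kHz, folds to fs − 30.8 kHz = 18.3 kHz.
46.1 kHz > fs/2 = 24.55 kHz, folds to fs − 46.1 kHz = 3 kHz.
94.9 kHz mod fs = 45.8 kHz.
45.8 kHz > fs/2 = 24.55 kHz, folds to fs − 45.8 kHz = 3.3 kHz.
Distinct values: {3 kHz, 3.3 kHz, 18.2 kHz, 18.3 kHz} → 4.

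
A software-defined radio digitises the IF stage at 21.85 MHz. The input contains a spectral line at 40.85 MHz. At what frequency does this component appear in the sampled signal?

40.85 MHz mod fs = 19 MHz.
19 MHz > fs/2 = 10.925 MHz, folds to fs − 19 MHz = 2.85 MHz.

2.85 MHz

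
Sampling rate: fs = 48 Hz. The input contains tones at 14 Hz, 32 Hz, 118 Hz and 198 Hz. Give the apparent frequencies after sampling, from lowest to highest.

6 Hz, 14 Hz, 16 Hz, 22 Hz

fs/2 = 24 Hz.
14 Hz ≤ fs/2 = 24 Hz, passes unchanged.
32 Hz > fs/2 = 24 Hz, folds to fs − 32 Hz = 16 Hz.
118 Hz mod fs = 22 Hz.
22 Hz ≤ fs/2 = 24 Hz, appears at 22 Hz.
198 Hz mod fs = 6 Hz.
6 Hz ≤ fs/2 = 24 Hz, appears at 6 Hz.
Distinct values: {6 Hz, 14 Hz, 16 Hz, 22 Hz}.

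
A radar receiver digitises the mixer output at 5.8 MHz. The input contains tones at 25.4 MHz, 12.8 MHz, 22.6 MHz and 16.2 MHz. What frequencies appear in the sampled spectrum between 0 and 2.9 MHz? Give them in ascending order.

0.6 MHz, 1.2 MHz, 2.2 MHz

fs/2 = 2.9 MHz.
25.4 MHz mod fs = 2.2 MHz.
2.2 MHz ≤ fs/2 = 2.9 MHz, appears at 2.2 MHz.
12.8 MHz mod fs = 1.2 MHz.
1.2 MHz ≤ fs/2 = 2.9 MHz, appears at 1.2 MHz.
22.6 MHz mod fs = 5.2 MHz.
5.2 MHz > fs/2 = 2.9 MHz, folds to fs − 5.2 MHz = 0.6 MHz.
16.2 MHz mod fs = 4.6 MHz.
4.6 MHz > fs/2 = 2.9 MHz, folds to fs − 4.6 MHz = 1.2 MHz.
Distinct values: {0.6 MHz, 1.2 MHz, 2.2 MHz}.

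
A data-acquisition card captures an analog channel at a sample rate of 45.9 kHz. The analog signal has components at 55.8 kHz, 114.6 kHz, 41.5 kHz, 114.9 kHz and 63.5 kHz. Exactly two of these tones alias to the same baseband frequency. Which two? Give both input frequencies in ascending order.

fs/2 = 22.95 kHz.
55.8 kHz mod fs = 9.9 kHz.
9.9 kHz ≤ fs/2 = 22.95 kHz, appears at 9.9 kHz.
114.6 kHz mod fs = 22.8 kHz.
22.8 kHz ≤ fs/2 = 22.95 kHz, appears at 22.8 kHz.
41.5 kHz > fs/2 = 22.95 kHz, folds to fs − 41.5 kHz = 4.4 kHz.
114.9 kHz mod fs = 23.1 kHz.
23.1 kHz > fs/2 = 22.95 kHz, folds to fs − 23.1 kHz = 22.8 kHz.
63.5 kHz mod fs = 17.6 kHz.
17.6 kHz ≤ fs/2 = 22.95 kHz, appears at 17.6 kHz.
114.6 kHz and 114.9 kHz both map to 22.8 kHz.

114.6 kHz, 114.9 kHz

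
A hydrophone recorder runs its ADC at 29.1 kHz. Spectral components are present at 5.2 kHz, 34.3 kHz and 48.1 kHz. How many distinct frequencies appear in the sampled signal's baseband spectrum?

fs/2 = 14.55 kHz.
5.2 kHz ≤ fs/2 = 14.55 kHz, passes unchanged.
34.3 kHz mod fs = 5.2 kHz.
5.2 kHz ≤ fs/2 = 14.55 kHz, appears at 5.2 kHz.
48.1 kHz mod fs = 19 kHz.
19 kHz > fs/2 = 14.55 kHz, folds to fs − 19 kHz = 10.1 kHz.
Distinct values: {5.2 kHz, 10.1 kHz} → 2.

2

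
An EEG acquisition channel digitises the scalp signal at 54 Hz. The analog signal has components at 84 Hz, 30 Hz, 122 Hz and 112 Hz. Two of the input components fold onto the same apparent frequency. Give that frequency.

24 Hz

fs/2 = 27 Hz.
84 Hz mod fs = 30 Hz.
30 Hz > fs/2 = 27 Hz, folds to fs − 30 Hz = 24 Hz.
30 Hz > fs/2 = 27 Hz, folds to fs − 30 Hz = 24 Hz.
122 Hz mod fs = 14 Hz.
14 Hz ≤ fs/2 = 27 Hz, appears at 14 Hz.
112 Hz mod fs = 4 Hz.
4 Hz ≤ fs/2 = 27 Hz, appears at 4 Hz.
30 Hz and 84 Hz both map to 24 Hz.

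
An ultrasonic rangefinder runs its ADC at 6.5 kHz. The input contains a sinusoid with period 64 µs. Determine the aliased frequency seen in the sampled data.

2.625 kHz

T = 64 µs → f = 1/T = 15.625 kHz.
15.625 kHz mod fs = 2.625 kHz.
2.625 kHz ≤ fs/2 = 3.25 kHz, appears at 2.625 kHz.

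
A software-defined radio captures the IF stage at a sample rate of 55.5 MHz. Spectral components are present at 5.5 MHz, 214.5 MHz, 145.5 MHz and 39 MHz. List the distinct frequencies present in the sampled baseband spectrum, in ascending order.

5.5 MHz, 7.5 MHz, 16.5 MHz, 21 MHz

fs/2 = 27.75 MHz.
5.5 MHz ≤ fs/2 = 27.75 MHz, passes unchanged.
214.5 MHz mod fs = 48 MHz.
48 MHz > fs/2 = 27.75 MHz, folds to fs − 48 MHz = 7.5 MHz.
145.5 MHz mod fs = 34.5 MHz.
34.5 MHz > fs/2 = 27.75 MHz, folds to fs − 34.5 MHz = 21 MHz.
39 MHz > fs/2 = 27.75 MHz, folds to fs − 39 MHz = 16.5 MHz.
Distinct values: {5.5 MHz, 7.5 MHz, 16.5 MHz, 21 MHz}.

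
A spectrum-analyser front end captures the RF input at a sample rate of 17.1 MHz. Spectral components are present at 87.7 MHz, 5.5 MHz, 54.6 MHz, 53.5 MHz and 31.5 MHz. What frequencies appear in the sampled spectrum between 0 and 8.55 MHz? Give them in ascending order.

2.2 MHz, 2.7 MHz, 3.3 MHz, 5.5 MHz

fs/2 = 8.55 MHz.
87.7 MHz mod fs = 2.2 MHz.
2.2 MHz ≤ fs/2 = 8.55 MHz, appears at 2.2 MHz.
5.5 MHz ≤ fs/2 = 8.55 MHz, passes unchanged.
54.6 MHz mod fs = 3.3 MHz.
3.3 MHz ≤ fs/2 = 8.55 MHz, appears at 3.3 MHz.
53.5 MHz mod fs = 2.2 MHz.
2.2 MHz ≤ fs/2 = 8.55 MHz, appears at 2.2 MHz.
31.5 MHz mod fs = 14.4 MHz.
14.4 MHz > fs/2 = 8.55 MHz, folds to fs − 14.4 MHz = 2.7 MHz.
Distinct values: {2.2 MHz, 2.7 MHz, 3.3 MHz, 5.5 MHz}.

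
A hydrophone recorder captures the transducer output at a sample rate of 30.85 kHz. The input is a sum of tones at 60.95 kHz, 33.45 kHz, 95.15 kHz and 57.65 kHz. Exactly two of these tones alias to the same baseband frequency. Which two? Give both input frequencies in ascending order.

33.45 kHz, 95.15 kHz

fs/2 = 15.425 kHz.
60.95 kHz mod fs = 30.1 kHz.
30.1 kHz > fs/2 = 15.425 kHz, folds to fs − 30.1 kHz = 0.75 kHz.
33.45 kHz mod fs = 2.6 kHz.
2.6 kHz ≤ fs/2 = 15.425 kHz, appears at 2.6 kHz.
95.15 kHz mod fs = 2.6 kHz.
2.6 kHz ≤ fs/2 = 15.425 kHz, appears at 2.6 kHz.
57.65 kHz mod fs = 26.8 kHz.
26.8 kHz > fs/2 = 15.425 kHz, folds to fs − 26.8 kHz = 4.05 kHz.
33.45 kHz and 95.15 kHz both map to 2.6 kHz.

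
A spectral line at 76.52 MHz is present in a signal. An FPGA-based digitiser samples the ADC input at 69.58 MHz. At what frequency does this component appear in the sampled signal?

6.94 MHz

76.52 MHz mod fs = 6.94 MHz.
6.94 MHz ≤ fs/2 = 34.79 MHz, appears at 6.94 MHz.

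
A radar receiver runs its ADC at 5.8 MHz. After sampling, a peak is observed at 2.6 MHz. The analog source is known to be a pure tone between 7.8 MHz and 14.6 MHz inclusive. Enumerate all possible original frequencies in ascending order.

Frequencies that alias to 2.6 MHz are k·fs ± 2.6 MHz for integer k ≥ 0.
k=0: 2.6 MHz.
k=1: 3.2 MHz, 8.4 MHz.
k=2: 9 MHz, 14.2 MHz.
k=3: 14.8 MHz, 20 MHz.
Within [7.8 MHz, 14.6 MHz]: 8.4 MHz, 9 MHz, 14.2 MHz.

8.4 MHz, 9 MHz, 14.2 MHz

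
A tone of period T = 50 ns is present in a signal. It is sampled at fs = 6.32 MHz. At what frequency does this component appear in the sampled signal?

T = 50 ns → f = 1/T = 20 MHz.
20 MHz mod fs = 1.04 MHz.
1.04 MHz ≤ fs/2 = 3.16 MHz, appears at 1.04 MHz.

1.04 MHz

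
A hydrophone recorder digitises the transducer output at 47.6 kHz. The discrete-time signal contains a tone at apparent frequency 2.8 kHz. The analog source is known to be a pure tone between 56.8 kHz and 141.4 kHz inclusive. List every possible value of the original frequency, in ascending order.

Frequencies that alias to 2.8 kHz are k·fs ± 2.8 kHz for integer k ≥ 0.
k=0: 2.8 kHz.
k=1: 44.8 kHz, 50.4 kHz.
k=2: 92.4 kHz, 98 kHz.
k=3: 140 kHz, 145.6 kHz.
k=4: 187.6 kHz, 193.2 kHz.
Within [56.8 kHz, 141.4 kHz]: 92.4 kHz, 98 kHz, 140 kHz.

92.4 kHz, 98 kHz, 140 kHz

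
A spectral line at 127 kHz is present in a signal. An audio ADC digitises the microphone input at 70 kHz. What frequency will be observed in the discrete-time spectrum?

13 kHz

127 kHz mod fs = 57 kHz.
57 kHz > fs/2 = 35 kHz, folds to fs − 57 kHz = 13 kHz.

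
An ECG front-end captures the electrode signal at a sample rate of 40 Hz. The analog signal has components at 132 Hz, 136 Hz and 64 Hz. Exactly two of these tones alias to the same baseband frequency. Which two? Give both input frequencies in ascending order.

64 Hz, 136 Hz

fs/2 = 20 Hz.
132 Hz mod fs = 12 Hz.
12 Hz ≤ fs/2 = 20 Hz, appears at 12 Hz.
136 Hz mod fs = 16 Hz.
16 Hz ≤ fs/2 = 20 Hz, appears at 16 Hz.
64 Hz mod fs = 24 Hz.
24 Hz > fs/2 = 20 Hz, folds to fs − 24 Hz = 16 Hz.
64 Hz and 136 Hz both map to 16 Hz.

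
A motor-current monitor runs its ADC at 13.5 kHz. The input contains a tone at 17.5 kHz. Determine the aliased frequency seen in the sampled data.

4 kHz

17.5 kHz mod fs = 4 kHz.
4 kHz ≤ fs/2 = 6.75 kHz, appears at 4 kHz.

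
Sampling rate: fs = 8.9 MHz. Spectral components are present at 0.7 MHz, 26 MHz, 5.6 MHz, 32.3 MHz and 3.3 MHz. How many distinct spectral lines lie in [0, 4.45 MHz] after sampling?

fs/2 = 4.45 MHz.
0.7 MHz ≤ fs/2 = 4.45 MHz, passes unchanged.
26 MHz mod fs = 8.2 MHz.
8.2 MHz > fs/2 = 4.45 MHz, folds to fs − 8.2 MHz = 0.7 MHz.
5.6 MHz > fs/2 = 4.45 MHz, folds to fs − 5.6 MHz = 3.3 MHz.
32.3 MHz mod fs = 5.6 MHz.
5.6 MHz > fs/2 = 4.45 MHz, folds to fs − 5.6 MHz = 3.3 MHz.
3.3 MHz ≤ fs/2 = 4.45 MHz, passes unchanged.
Distinct values: {0.7 MHz, 3.3 MHz} → 2.

2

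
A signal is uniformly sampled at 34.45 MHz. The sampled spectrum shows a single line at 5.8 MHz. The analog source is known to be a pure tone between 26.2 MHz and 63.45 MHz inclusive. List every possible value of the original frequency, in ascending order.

Frequencies that alias to 5.8 MHz are k·fs ± 5.8 MHz for integer k ≥ 0.
k=0: 5.8 MHz.
k=1: 28.65 MHz, 40.25 MHz.
k=2: 63.1 MHz, 74.7 MHz.
k=3: 97.55 MHz, 109.15 MHz.
Within [26.2 MHz, 63.45 MHz]: 28.65 MHz, 40.25 MHz, 63.1 MHz.

28.65 MHz, 40.25 MHz, 63.1 MHz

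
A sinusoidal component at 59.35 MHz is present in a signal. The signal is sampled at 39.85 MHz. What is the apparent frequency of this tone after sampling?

59.35 MHz mod fs = 19.5 MHz.
19.5 MHz ≤ fs/2 = 19.925 MHz, appears at 19.5 MHz.

19.5 MHz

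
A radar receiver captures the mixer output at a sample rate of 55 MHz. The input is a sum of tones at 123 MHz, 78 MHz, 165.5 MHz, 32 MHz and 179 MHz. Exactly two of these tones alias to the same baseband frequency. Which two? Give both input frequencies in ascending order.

32 MHz, 78 MHz

fs/2 = 27.5 MHz.
123 MHz mod fs = 13 MHz.
13 MHz ≤ fs/2 = 27.5 MHz, appears at 13 MHz.
78 MHz mod fs = 23 MHz.
23 MHz ≤ fs/2 = 27.5 MHz, appears at 23 MHz.
165.5 MHz mod fs = 0.5 MHz.
0.5 MHz ≤ fs/2 = 27.5 MHz, appears at 0.5 MHz.
32 MHz > fs/2 = 27.5 MHz, folds to fs − 32 MHz = 23 MHz.
179 MHz mod fs = 14 MHz.
14 MHz ≤ fs/2 = 27.5 MHz, appears at 14 MHz.
32 MHz and 78 MHz both map to 23 MHz.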